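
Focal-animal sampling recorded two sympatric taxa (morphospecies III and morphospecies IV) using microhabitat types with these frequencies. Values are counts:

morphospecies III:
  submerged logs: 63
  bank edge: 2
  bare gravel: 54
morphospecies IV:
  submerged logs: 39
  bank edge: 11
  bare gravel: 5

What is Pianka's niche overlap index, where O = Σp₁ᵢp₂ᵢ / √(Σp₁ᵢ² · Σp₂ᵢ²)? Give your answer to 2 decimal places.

Proportions for morphospecies III (n=119): 63/119=0.5294, 2/119=0.0168, 54/119=0.4538
Proportions for morphospecies IV (n=55): 39/55=0.7091, 11/55=0.2000, 5/55=0.0909
Σ p₁ᵢp₂ᵢ = 0.375398 + 0.003360 + 0.041250 = 0.420008
Σp_1ᵢ² = 0.5294² + 0.0168² + 0.4538² = 0.280264 + 0.000282 + 0.205934 = 0.486480
Σp_2ᵢ² = 0.7091² + 0.2000² + 0.0909² = 0.502823 + 0.040000 + 0.008263 = 0.551086
O = 0.420008 / √(0.486480 × 0.551086) = 0.420008 / 0.5177763 = 0.8112

0.81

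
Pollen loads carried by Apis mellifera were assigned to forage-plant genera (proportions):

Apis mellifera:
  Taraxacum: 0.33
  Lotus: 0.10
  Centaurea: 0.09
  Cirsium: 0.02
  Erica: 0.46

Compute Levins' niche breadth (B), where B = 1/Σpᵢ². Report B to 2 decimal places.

2.95

Σpᵢ² = 0.33² + 0.10² + 0.09² + 0.02² + 0.46² = 0.1089 + 0.0100 + 0.0081 + 0.0004 + 0.2116 = 0.3390
B = 1 / 0.3390 = 2.9499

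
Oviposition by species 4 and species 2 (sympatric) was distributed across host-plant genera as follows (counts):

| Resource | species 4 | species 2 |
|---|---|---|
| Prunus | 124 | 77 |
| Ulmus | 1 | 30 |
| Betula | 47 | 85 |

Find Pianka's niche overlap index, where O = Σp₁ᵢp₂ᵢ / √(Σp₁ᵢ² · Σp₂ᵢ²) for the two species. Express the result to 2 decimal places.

0.86

Proportions for species 4 (n=172): 124/172=0.7209, 1/172=0.0058, 47/172=0.2733
Proportions for species 2 (n=192): 77/192=0.4010, 30/192=0.1563, 85/192=0.4427
Σ p₁ᵢp₂ᵢ = 0.289081 + 0.000907 + 0.120990 = 0.410978
Σp_1ᵢ² = 0.7209² + 0.0058² + 0.2733² = 0.519697 + 0.000034 + 0.074693 = 0.594424
Σp_2ᵢ² = 0.4010² + 0.1563² + 0.4427² = 0.160801 + 0.024430 + 0.195983 = 0.381214
O = 0.410978 / √(0.594424 × 0.381214) = 0.410978 / 0.4760281 = 0.8633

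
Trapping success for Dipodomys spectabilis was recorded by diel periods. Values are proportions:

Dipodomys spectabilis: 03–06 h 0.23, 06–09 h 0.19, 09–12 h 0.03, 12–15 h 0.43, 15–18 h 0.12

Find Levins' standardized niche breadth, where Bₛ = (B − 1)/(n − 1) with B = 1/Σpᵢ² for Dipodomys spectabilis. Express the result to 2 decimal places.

0.61

Σpᵢ² = 0.23² + 0.19² + 0.03² + 0.43² + 0.12² = 0.0529 + 0.0361 + 0.0009 + 0.1849 + 0.0144 = 0.2892
B = 1 / 0.2892 = 3.4578
Bₛ = (B − 1)/(n − 1) = (3.4578 − 1)/(5 − 1) = 2.4578/4 = 0.6145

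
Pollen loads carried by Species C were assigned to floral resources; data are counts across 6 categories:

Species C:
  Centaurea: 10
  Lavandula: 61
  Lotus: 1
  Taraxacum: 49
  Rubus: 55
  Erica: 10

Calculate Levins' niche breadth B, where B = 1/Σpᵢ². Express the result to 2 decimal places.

3.70

Proportions for Species C (n=186): 10/186=0.0538, 61/186=0.3280, 1/186=0.0054, 49/186=0.2634, 55/186=0.2957, 10/186=0.0538
Σpᵢ² = 0.0538² + 0.3280² + 0.0054² + 0.2634² + 0.2957² + 0.0538² = 0.002894 + 0.107584 + 0.000029 + 0.069380 + 0.087438 + 0.002894 = 0.270219
B = 1 / 0.270219 = 3.7007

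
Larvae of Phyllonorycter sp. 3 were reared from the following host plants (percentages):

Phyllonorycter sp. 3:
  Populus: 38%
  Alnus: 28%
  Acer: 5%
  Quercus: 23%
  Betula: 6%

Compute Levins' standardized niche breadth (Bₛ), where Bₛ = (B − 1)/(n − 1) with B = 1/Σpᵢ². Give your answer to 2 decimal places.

0.64

Convert percentages to proportions (divide by 100).
Σpᵢ² = 0.38² + 0.28² + 0.05² + 0.23² + 0.06² = 0.1444 + 0.0784 + 0.0025 + 0.0529 + 0.0036 = 0.2818
B = 1 / 0.2818 = 3.5486
Bₛ = (B − 1)/(n − 1) = (3.5486 − 1)/(5 − 1) = 2.5486/4 = 0.6372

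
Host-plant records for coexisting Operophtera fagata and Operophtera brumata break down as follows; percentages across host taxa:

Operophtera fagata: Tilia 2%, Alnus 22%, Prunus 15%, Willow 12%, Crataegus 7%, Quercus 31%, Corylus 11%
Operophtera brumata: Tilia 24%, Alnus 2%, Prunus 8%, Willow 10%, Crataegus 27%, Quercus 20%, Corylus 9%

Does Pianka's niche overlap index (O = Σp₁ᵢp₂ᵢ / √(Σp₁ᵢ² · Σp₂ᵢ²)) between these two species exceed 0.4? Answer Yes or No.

Yes

Convert percentages to proportions (divide by 100).
Σ p₁ᵢp₂ᵢ = 0.0048 + 0.0044 + 0.0120 + 0.0120 + 0.0189 + 0.0620 + 0.0099 = 0.1240
Σp_1ᵢ² = 0.02² + 0.22² + 0.15² + 0.12² + 0.07² + 0.31² + 0.11² = 0.0004 + 0.0484 + 0.0225 + 0.0144 + 0.0049 + 0.0961 + 0.0121 = 0.1988
Σp_2ᵢ² = 0.24² + 0.02² + 0.08² + 0.10² + 0.27² + 0.20² + 0.09² = 0.0576 + 0.0004 + 0.0064 + 0.0100 + 0.0729 + 0.0400 + 0.0081 = 0.1954
O = 0.1240 / √(0.1988 × 0.1954) = 0.1240 / 0.19709 = 0.6292
O = 0.6292 > 0.4 → Yes.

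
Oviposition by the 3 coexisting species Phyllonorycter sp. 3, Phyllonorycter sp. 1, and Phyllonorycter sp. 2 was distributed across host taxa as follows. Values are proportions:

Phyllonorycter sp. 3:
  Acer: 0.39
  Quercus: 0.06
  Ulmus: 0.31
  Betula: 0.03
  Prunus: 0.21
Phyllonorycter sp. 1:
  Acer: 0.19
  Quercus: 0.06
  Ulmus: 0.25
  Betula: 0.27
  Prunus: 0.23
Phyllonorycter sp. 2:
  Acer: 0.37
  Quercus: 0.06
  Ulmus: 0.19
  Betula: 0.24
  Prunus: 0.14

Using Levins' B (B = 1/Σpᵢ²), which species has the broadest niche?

Phyllonorycter sp. 1

Σp_3ᵢ² = 0.39² + 0.06² + 0.31² + 0.03² + 0.21² = 0.1521 + 0.0036 + 0.0961 + 0.0009 + 0.0441 = 0.2968
B_3 = 1 / 0.2968 = 3.3693
Σp_1ᵢ² = 0.19² + 0.06² + 0.25² + 0.27² + 0.23² = 0.0361 + 0.0036 + 0.0625 + 0.0729 + 0.0529 = 0.2280
B_1 = 1 / 0.2280 = 4.3860
Σp_2ᵢ² = 0.37² + 0.06² + 0.19² + 0.24² + 0.14² = 0.1369 + 0.0036 + 0.0361 + 0.0576 + 0.0196 = 0.2538
B_2 = 1 / 0.2538 = 3.9401
Highest B → broadest niche (most generalist): Phyllonorycter sp. 1 (B = 4.39).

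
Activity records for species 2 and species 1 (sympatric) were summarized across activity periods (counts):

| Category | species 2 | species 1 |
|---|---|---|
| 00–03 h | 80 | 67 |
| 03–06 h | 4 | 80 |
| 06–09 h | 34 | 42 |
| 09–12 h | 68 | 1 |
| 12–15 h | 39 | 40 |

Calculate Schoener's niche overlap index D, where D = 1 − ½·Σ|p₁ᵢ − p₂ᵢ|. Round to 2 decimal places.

Proportions for species 2 (n=225): 80/225=0.3556, 4/225=0.0178, 34/225=0.1511, 68/225=0.3022, 39/225=0.1733
Proportions for species 1 (n=230): 67/230=0.2913, 80/230=0.3478, 42/230=0.1826, 1/230=0.0043, 40/230=0.1739
Σ|p₁ᵢ − p₂ᵢ| = 0.0643 + 0.3300 + 0.0315 + 0.2979 + 0.0006 = 0.7243
D = 1 − ½ × 0.7243 = 1 − 0.36215 = 0.63785

0.64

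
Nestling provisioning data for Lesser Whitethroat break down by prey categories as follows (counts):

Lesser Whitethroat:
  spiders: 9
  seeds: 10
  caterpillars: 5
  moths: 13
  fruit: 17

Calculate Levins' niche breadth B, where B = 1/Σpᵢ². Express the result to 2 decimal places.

4.39

Proportions for Lesser Whitethroat (n=54): 9/54=0.1667, 10/54=0.1852, 5/54=0.0926, 13/54=0.2407, 17/54=0.3148
Σpᵢ² = 0.1667² + 0.1852² + 0.0926² + 0.2407² + 0.3148² = 0.027789 + 0.034299 + 0.008575 + 0.057936 + 0.099099 = 0.227698
B = 1 / 0.227698 = 4.3918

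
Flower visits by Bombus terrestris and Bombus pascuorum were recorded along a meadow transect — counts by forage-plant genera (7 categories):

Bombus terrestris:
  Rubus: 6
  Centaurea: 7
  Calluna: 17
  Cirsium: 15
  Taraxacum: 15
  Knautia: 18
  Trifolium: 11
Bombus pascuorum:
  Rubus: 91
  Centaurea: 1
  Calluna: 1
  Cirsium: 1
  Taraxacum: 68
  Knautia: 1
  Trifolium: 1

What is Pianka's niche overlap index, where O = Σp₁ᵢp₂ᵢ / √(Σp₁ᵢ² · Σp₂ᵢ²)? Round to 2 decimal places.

Proportions for Bombus terrestris (n=89): 6/89=0.0674, 7/89=0.0787, 17/89=0.1910, 15/89=0.1685, 15/89=0.1685, 18/89=0.2022, 11/89=0.1236
Proportions for Bombus pascuorum (n=164): 91/164=0.5549, 1/164=0.0061, 1/164=0.0061, 1/164=0.0061, 68/164=0.4146, 1/164=0.0061, 1/164=0.0061
Σ p₁ᵢp₂ᵢ = 0.037400 + 0.000480 + 0.001165 + 0.001028 + 0.069860 + 0.001233 + 0.000754 = 0.111920
Σp_1ᵢ² = 0.0674² + 0.0787² + 0.1910² + 0.1685² + 0.1685² + 0.2022² + 0.1236² = 0.004543 + 0.006194 + 0.036481 + 0.028392 + 0.028392 + 0.040885 + 0.015277 = 0.160164
Σp_2ᵢ² = 0.5549² + 0.0061² + 0.0061² + 0.0061² + 0.4146² + 0.0061² + 0.0061² = 0.307914 + 0.000037 + 0.000037 + 0.000037 + 0.171893 + 0.000037 + 0.000037 = 0.479992
O = 0.111920 / √(0.160164 × 0.479992) = 0.111920 / 0.2772678 = 0.4037

0.40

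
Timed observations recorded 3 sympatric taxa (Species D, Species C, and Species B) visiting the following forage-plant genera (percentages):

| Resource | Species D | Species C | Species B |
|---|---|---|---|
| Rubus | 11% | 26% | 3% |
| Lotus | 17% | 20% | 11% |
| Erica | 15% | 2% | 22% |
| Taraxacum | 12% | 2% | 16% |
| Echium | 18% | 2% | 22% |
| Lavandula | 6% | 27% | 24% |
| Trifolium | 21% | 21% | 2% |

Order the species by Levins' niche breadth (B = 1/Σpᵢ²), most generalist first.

Convert percentages to proportions (divide by 100).
Σp_Dᵢ² = 0.11² + 0.17² + 0.15² + 0.12² + 0.18² + 0.06² + 0.21² = 0.0121 + 0.0289 + 0.0225 + 0.0144 + 0.0324 + 0.0036 + 0.0441 = 0.1580
B_D = 1 / 0.1580 = 6.3291
Σp_Cᵢ² = 0.26² + 0.20² + 0.02² + 0.02² + 0.02² + 0.27² + 0.21² = 0.0676 + 0.0400 + 0.0004 + 0.0004 + 0.0004 + 0.0729 + 0.0441 = 0.2258
B_C = 1 / 0.2258 = 4.4287
Σp_Bᵢ² = 0.03² + 0.11² + 0.22² + 0.16² + 0.22² + 0.24² + 0.02² = 0.0009 + 0.0121 + 0.0484 + 0.0256 + 0.0484 + 0.0576 + 0.0004 = 0.1934
B_B = 1 / 0.1934 = 5.1706
Ranking by B (broadest → narrowest): Species D (6.33) > Species B (5.17) > Species C (4.43)

Species D > Species B > Species C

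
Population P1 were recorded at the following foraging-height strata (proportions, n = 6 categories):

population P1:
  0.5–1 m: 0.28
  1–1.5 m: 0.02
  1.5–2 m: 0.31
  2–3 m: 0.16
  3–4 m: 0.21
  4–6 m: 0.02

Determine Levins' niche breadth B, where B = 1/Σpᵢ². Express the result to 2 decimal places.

Σpᵢ² = 0.28² + 0.02² + 0.31² + 0.16² + 0.21² + 0.02² = 0.0784 + 0.0004 + 0.0961 + 0.0256 + 0.0441 + 0.0004 = 0.2450
B = 1 / 0.2450 = 4.0816

4.08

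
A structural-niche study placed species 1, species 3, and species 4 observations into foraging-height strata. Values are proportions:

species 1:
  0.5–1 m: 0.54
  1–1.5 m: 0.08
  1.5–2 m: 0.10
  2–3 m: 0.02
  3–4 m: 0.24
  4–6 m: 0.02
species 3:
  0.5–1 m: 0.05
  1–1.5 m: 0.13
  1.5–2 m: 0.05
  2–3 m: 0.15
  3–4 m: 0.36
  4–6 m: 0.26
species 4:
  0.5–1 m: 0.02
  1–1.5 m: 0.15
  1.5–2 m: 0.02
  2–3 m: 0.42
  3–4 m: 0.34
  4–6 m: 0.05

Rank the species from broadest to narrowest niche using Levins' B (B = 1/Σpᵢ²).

Σp_1ᵢ² = 0.54² + 0.08² + 0.10² + 0.02² + 0.24² + 0.02² = 0.2916 + 0.0064 + 0.0100 + 0.0004 + 0.0576 + 0.0004 = 0.3664
B_1 = 1 / 0.3664 = 2.7293
Σp_3ᵢ² = 0.05² + 0.13² + 0.05² + 0.15² + 0.36² + 0.26² = 0.0025 + 0.0169 + 0.0025 + 0.0225 + 0.1296 + 0.0676 = 0.2416
B_3 = 1 / 0.2416 = 4.1391
Σp_4ᵢ² = 0.02² + 0.15² + 0.02² + 0.42² + 0.34² + 0.05² = 0.0004 + 0.0225 + 0.0004 + 0.1764 + 0.1156 + 0.0025 = 0.3178
B_4 = 1 / 0.3178 = 3.1466
Ranking by B (broadest → narrowest): species 3 (4.14) > species 4 (3.15) > species 1 (2.73)

species 3 > species 4 > species 1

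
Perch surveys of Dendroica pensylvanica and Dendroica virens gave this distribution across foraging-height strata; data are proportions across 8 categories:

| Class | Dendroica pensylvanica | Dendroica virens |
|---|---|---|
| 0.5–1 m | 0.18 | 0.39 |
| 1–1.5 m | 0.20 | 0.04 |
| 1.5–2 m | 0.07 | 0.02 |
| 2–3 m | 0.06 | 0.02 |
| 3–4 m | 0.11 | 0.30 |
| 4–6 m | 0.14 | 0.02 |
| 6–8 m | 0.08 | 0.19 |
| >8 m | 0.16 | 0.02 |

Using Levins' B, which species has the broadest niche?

Σp_pensᵢ² = 0.18² + 0.20² + 0.07² + 0.06² + 0.11² + 0.14² + 0.08² + 0.16² = 0.0324 + 0.0400 + 0.0049 + 0.0036 + 0.0121 + 0.0196 + 0.0064 + 0.0256 = 0.1446
B_pens = 1 / 0.1446 = 6.9156
Σp_vireᵢ² = 0.39² + 0.04² + 0.02² + 0.02² + 0.30² + 0.02² + 0.19² + 0.02² = 0.1521 + 0.0016 + 0.0004 + 0.0004 + 0.0900 + 0.0004 + 0.0361 + 0.0004 = 0.2814
B_vire = 1 / 0.2814 = 3.5537
Highest B → broadest niche (most generalist): Dendroica pensylvanica (B = 6.92).

Dendroica pensylvanica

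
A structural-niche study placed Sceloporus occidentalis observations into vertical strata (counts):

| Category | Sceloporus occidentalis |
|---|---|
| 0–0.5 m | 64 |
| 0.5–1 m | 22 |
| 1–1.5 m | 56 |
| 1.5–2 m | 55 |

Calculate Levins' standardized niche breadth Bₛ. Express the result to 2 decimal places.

Proportions for Sceloporus occidentalis (n=197): 64/197=0.3249, 22/197=0.1117, 56/197=0.2843, 55/197=0.2792
Σpᵢ² = 0.3249² + 0.1117² + 0.2843² + 0.2792² = 0.105560 + 0.012477 + 0.080826 + 0.077953 = 0.276816
B = 1 / 0.276816 = 3.6125
Bₛ = (B − 1)/(n − 1) = (3.6125 − 1)/(4 − 1) = 2.6125/3 = 0.8708

0.87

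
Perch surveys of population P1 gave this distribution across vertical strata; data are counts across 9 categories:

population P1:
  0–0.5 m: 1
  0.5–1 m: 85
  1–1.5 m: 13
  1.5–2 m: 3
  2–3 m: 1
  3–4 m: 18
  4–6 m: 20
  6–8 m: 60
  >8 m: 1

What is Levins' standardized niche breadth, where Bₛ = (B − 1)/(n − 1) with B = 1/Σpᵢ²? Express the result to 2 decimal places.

0.31

Proportions for population P1 (n=202): 1/202=0.0050, 85/202=0.4208, 13/202=0.0644, 3/202=0.0149, 1/202=0.0050, 18/202=0.0891, 20/202=0.0990, 60/202=0.2970, 1/202=0.0050
Σpᵢ² = 0.0050² + 0.4208² + 0.0644² + 0.0149² + 0.0050² + 0.0891² + 0.0990² + 0.2970² + 0.0050² = 0.000025 + 0.177073 + 0.004147 + 0.000222 + 0.000025 + 0.007939 + 0.009801 + 0.088209 + 0.000025 = 0.287466
B = 1 / 0.287466 = 3.4787
Bₛ = (B − 1)/(n − 1) = (3.4787 − 1)/(9 − 1) = 2.4787/8 = 0.3098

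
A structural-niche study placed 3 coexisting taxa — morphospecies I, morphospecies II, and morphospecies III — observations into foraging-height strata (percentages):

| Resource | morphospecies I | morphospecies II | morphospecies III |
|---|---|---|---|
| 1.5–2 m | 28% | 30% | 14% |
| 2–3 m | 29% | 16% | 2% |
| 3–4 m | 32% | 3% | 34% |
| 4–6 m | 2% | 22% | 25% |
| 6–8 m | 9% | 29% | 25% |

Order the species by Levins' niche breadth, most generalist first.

Convert percentages to proportions (divide by 100).
Σp_Iᵢ² = 0.28² + 0.29² + 0.32² + 0.02² + 0.09² = 0.0784 + 0.0841 + 0.1024 + 0.0004 + 0.0081 = 0.2734
B_I = 1 / 0.2734 = 3.6576
Σp_IIᵢ² = 0.30² + 0.16² + 0.03² + 0.22² + 0.29² = 0.0900 + 0.0256 + 0.0009 + 0.0484 + 0.0841 = 0.2490
B_II = 1 / 0.2490 = 4.0161
Σp_IIIᵢ² = 0.14² + 0.02² + 0.34² + 0.25² + 0.25² = 0.0196 + 0.0004 + 0.1156 + 0.0625 + 0.0625 = 0.2606
B_III = 1 / 0.2606 = 3.8373
Ranking by B (broadest → narrowest): morphospecies II (4.02) > morphospecies III (3.84) > morphospecies I (3.66)

morphospecies II > morphospecies III > morphospecies I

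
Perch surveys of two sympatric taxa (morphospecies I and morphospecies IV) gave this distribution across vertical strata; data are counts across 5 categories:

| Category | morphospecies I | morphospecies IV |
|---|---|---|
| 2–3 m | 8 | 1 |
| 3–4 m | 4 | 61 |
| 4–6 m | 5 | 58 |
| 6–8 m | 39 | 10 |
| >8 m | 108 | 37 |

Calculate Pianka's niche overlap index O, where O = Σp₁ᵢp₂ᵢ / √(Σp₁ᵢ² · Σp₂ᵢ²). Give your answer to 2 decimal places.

Proportions for morphospecies I (n=164): 8/164=0.0488, 4/164=0.0244, 5/164=0.0305, 39/164=0.2378, 108/164=0.6585
Proportions for morphospecies IV (n=167): 1/167=0.0060, 61/167=0.3653, 58/167=0.3473, 10/167=0.0599, 37/167=0.2216
Σ p₁ᵢp₂ᵢ = 0.000293 + 0.008913 + 0.010593 + 0.014244 + 0.145924 = 0.179967
Σp_1ᵢ² = 0.0488² + 0.0244² + 0.0305² + 0.2378² + 0.6585² = 0.002381 + 0.000595 + 0.000930 + 0.056549 + 0.433622 = 0.494077
Σp_2ᵢ² = 0.0060² + 0.3653² + 0.3473² + 0.0599² + 0.2216² = 0.000036 + 0.133444 + 0.120617 + 0.003588 + 0.049107 = 0.306792
O = 0.179967 / √(0.494077 × 0.306792) = 0.179967 / 0.3893313 = 0.4622

0.46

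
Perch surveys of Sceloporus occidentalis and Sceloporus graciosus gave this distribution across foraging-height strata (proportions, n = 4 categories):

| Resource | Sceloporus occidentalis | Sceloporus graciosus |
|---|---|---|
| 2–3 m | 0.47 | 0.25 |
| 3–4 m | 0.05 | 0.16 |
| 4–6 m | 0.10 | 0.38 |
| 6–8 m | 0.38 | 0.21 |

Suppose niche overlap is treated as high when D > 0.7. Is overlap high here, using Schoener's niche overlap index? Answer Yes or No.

No

Σ|p₁ᵢ − p₂ᵢ| = 0.22 + 0.11 + 0.28 + 0.17 = 0.78
D = 1 − ½ × 0.78 = 1 − 0.390 = 0.6100
D = 0.6100 < 0.7 → No.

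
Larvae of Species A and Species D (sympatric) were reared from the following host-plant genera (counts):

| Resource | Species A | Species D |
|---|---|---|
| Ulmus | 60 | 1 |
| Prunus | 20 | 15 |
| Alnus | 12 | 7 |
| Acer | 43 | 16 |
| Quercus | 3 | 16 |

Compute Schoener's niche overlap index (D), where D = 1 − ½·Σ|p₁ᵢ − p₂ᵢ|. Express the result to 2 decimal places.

0.56

Proportions for Species A (n=138): 60/138=0.4348, 20/138=0.1449, 12/138=0.0870, 43/138=0.3116, 3/138=0.0217
Proportions for Species D (n=55): 1/55=0.0182, 15/55=0.2727, 7/55=0.1273, 16/55=0.2909, 16/55=0.2909
Σ|p₁ᵢ − p₂ᵢ| = 0.4166 + 0.1278 + 0.0403 + 0.0207 + 0.2692 = 0.8746
D = 1 − ½ × 0.8746 = 1 − 0.43730 = 0.56270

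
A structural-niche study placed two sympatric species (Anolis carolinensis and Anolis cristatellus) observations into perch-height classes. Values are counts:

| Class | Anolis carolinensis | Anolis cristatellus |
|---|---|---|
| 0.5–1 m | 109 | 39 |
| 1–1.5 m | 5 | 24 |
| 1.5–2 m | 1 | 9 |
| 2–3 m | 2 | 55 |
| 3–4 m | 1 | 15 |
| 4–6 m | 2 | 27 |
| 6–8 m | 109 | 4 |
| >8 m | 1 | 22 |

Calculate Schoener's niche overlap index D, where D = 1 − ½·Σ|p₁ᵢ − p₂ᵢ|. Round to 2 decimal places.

0.27

Proportions for Anolis carolinensis (n=230): 109/230=0.4739, 5/230=0.0217, 1/230=0.0043, 2/230=0.0087, 1/230=0.0043, 2/230=0.0087, 109/230=0.4739, 1/230=0.0043
Proportions for Anolis cristatellus (n=195): 39/195=0.2000, 24/195=0.1231, 9/195=0.0462, 55/195=0.2821, 15/195=0.0769, 27/195=0.1385, 4/195=0.0205, 22/195=0.1128
Σ|p₁ᵢ − p₂ᵢ| = 0.2739 + 0.1014 + 0.0419 + 0.2734 + 0.0726 + 0.1298 + 0.4534 + 0.1085 = 1.4549
D = 1 − ½ × 1.4549 = 1 − 0.72745 = 0.27255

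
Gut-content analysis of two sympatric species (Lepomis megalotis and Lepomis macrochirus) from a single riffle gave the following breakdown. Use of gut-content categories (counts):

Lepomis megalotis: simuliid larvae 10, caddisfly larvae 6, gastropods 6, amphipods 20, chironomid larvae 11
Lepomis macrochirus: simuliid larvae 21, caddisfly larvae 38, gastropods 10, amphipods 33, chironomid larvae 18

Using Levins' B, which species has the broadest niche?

Proportions for Lepomis megalotis (n=53): 10/53=0.1887, 6/53=0.1132, 6/53=0.1132, 20/53=0.3774, 11/53=0.2075
Proportions for Lepomis macrochirus (n=120): 21/120=0.1750, 38/120=0.3167, 10/120=0.0833, 33/120=0.2750, 18/120=0.1500
Σp_megaᵢ² = 0.1887² + 0.1132² + 0.1132² + 0.3774² + 0.2075² = 0.035608 + 0.012814 + 0.012814 + 0.142431 + 0.043056 = 0.246723
B_mega = 1 / 0.246723 = 4.0531
Σp_macrᵢ² = 0.1750² + 0.3167² + 0.0833² + 0.2750² + 0.1500² = 0.030625 + 0.100299 + 0.006939 + 0.075625 + 0.022500 = 0.235988
B_macr = 1 / 0.235988 = 4.2375
Highest B → broadest niche (most generalist): Lepomis macrochirus (B = 4.24).

Lepomis macrochirus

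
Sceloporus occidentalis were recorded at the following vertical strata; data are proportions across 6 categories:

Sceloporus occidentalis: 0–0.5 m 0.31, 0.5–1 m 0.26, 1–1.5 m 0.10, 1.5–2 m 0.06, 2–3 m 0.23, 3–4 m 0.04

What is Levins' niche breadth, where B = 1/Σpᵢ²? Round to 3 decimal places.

Σpᵢ² = 0.31² + 0.26² + 0.10² + 0.06² + 0.23² + 0.04² = 0.0961 + 0.0676 + 0.0100 + 0.0036 + 0.0529 + 0.0016 = 0.2318
B = 1 / 0.2318 = 4.31406

4.314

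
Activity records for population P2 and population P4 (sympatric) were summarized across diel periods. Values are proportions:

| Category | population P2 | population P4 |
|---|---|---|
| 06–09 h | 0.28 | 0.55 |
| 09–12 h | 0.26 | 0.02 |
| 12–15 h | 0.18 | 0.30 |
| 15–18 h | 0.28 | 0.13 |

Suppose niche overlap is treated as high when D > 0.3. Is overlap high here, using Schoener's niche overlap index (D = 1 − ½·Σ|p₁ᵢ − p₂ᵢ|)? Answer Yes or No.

Σ|p₁ᵢ − p₂ᵢ| = 0.27 + 0.24 + 0.12 + 0.15 = 0.78
D = 1 − ½ × 0.78 = 1 − 0.390 = 0.6100
D = 0.6100 > 0.3 → Yes.

Yes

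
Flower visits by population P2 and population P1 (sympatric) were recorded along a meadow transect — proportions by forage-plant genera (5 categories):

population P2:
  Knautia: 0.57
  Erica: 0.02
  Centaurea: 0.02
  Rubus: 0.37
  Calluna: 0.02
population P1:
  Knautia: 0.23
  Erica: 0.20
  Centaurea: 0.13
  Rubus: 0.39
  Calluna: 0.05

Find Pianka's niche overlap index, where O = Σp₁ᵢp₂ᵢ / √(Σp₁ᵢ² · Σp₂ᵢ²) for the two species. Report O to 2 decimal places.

0.81

Σ p₁ᵢp₂ᵢ = 0.1311 + 0.0040 + 0.0026 + 0.1443 + 0.0010 = 0.2830
Σp_1ᵢ² = 0.57² + 0.02² + 0.02² + 0.37² + 0.02² = 0.3249 + 0.0004 + 0.0004 + 0.1369 + 0.0004 = 0.4630
Σp_2ᵢ² = 0.23² + 0.20² + 0.13² + 0.39² + 0.05² = 0.0529 + 0.0400 + 0.0169 + 0.1521 + 0.0025 = 0.2644
O = 0.2830 / √(0.4630 × 0.2644) = 0.2830 / 0.34988 = 0.8088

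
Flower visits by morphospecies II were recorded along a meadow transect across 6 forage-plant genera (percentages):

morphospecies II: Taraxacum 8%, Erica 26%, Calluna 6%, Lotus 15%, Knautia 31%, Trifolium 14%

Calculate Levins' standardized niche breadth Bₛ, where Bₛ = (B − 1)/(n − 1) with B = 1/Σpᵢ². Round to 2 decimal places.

0.73

Convert percentages to proportions (divide by 100).
Σpᵢ² = 0.08² + 0.26² + 0.06² + 0.15² + 0.31² + 0.14² = 0.0064 + 0.0676 + 0.0036 + 0.0225 + 0.0961 + 0.0196 = 0.2158
B = 1 / 0.2158 = 4.6339
Bₛ = (B − 1)/(n − 1) = (4.6339 − 1)/(6 − 1) = 3.6339/5 = 0.7268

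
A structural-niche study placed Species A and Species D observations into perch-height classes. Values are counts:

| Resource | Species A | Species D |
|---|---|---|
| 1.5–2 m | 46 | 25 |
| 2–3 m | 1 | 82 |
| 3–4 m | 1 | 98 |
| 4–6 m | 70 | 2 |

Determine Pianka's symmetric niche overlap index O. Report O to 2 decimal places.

0.13

Proportions for Species A (n=118): 46/118=0.3898, 1/118=0.0085, 1/118=0.0085, 70/118=0.5932
Proportions for Species D (n=207): 25/207=0.1208, 82/207=0.3961, 98/207=0.4734, 2/207=0.0097
Σ p₁ᵢp₂ᵢ = 0.047088 + 0.003367 + 0.004024 + 0.005754 = 0.060233
Σp_1ᵢ² = 0.3898² + 0.0085² + 0.0085² + 0.5932² = 0.151944 + 0.000072 + 0.000072 + 0.351886 = 0.503974
Σp_2ᵢ² = 0.1208² + 0.3961² + 0.4734² + 0.0097² = 0.014593 + 0.156895 + 0.224108 + 0.000094 = 0.395690
O = 0.060233 / √(0.503974 × 0.395690) = 0.060233 / 0.4465618 = 0.1349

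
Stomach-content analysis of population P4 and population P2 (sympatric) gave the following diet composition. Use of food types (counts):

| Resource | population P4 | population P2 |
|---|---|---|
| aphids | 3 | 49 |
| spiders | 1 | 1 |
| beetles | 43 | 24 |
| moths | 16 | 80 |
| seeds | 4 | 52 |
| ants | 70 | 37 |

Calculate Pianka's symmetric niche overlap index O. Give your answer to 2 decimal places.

0.54

Proportions for population P4 (n=137): 3/137=0.0219, 1/137=0.0073, 43/137=0.3139, 16/137=0.1168, 4/137=0.0292, 70/137=0.5109
Proportions for population P2 (n=243): 49/243=0.2016, 1/243=0.0041, 24/243=0.0988, 80/243=0.3292, 52/243=0.2140, 37/243=0.1523
Σ p₁ᵢp₂ᵢ = 0.004415 + 0.000030 + 0.031013 + 0.038451 + 0.006249 + 0.077810 = 0.157968
Σp_1ᵢ² = 0.0219² + 0.0073² + 0.3139² + 0.1168² + 0.0292² + 0.5109² = 0.000480 + 0.000053 + 0.098533 + 0.013642 + 0.000853 + 0.261019 = 0.374580
Σp_2ᵢ² = 0.2016² + 0.0041² + 0.0988² + 0.3292² + 0.2140² + 0.1523² = 0.040643 + 0.000017 + 0.009761 + 0.108373 + 0.045796 + 0.023195 = 0.227785
O = 0.157968 / √(0.374580 × 0.227785) = 0.157968 / 0.2921022 = 0.5408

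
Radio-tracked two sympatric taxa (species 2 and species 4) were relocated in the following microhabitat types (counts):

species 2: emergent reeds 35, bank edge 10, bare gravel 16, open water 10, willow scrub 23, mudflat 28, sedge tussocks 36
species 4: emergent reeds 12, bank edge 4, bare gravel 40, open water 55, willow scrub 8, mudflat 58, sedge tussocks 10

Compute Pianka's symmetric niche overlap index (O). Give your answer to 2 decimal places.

Proportions for species 2 (n=158): 35/158=0.2215, 10/158=0.0633, 16/158=0.1013, 10/158=0.0633, 23/158=0.1456, 28/158=0.1772, 36/158=0.2278
Proportions for species 4 (n=187): 12/187=0.0642, 4/187=0.0214, 40/187=0.2139, 55/187=0.2941, 8/187=0.0428, 58/187=0.3102, 10/187=0.0535
Σ p₁ᵢp₂ᵢ = 0.014220 + 0.001355 + 0.021668 + 0.018617 + 0.006232 + 0.054967 + 0.012187 = 0.129246
Σp_1ᵢ² = 0.2215² + 0.0633² + 0.1013² + 0.0633² + 0.1456² + 0.1772² + 0.2278² = 0.049062 + 0.004007 + 0.010262 + 0.004007 + 0.021199 + 0.031400 + 0.051893 = 0.171830
Σp_2ᵢ² = 0.0642² + 0.0214² + 0.2139² + 0.2941² + 0.0428² + 0.3102² + 0.0535² = 0.004122 + 0.000458 + 0.045753 + 0.086495 + 0.001832 + 0.096224 + 0.002862 = 0.237746
O = 0.129246 / √(0.171830 × 0.237746) = 0.129246 / 0.2021185 = 0.6395

0.64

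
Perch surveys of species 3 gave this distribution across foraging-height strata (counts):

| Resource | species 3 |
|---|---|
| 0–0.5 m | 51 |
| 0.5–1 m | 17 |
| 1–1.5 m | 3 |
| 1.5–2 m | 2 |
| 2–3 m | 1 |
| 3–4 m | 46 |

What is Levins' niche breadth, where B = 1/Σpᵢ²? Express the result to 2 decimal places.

2.87

Proportions for species 3 (n=120): 51/120=0.4250, 17/120=0.1417, 3/120=0.0250, 2/120=0.0167, 1/120=0.0083, 46/120=0.3833
Σpᵢ² = 0.4250² + 0.1417² + 0.0250² + 0.0167² + 0.0083² + 0.3833² = 0.180625 + 0.020079 + 0.000625 + 0.000279 + 0.000069 + 0.146919 = 0.348596
B = 1 / 0.348596 = 2.8687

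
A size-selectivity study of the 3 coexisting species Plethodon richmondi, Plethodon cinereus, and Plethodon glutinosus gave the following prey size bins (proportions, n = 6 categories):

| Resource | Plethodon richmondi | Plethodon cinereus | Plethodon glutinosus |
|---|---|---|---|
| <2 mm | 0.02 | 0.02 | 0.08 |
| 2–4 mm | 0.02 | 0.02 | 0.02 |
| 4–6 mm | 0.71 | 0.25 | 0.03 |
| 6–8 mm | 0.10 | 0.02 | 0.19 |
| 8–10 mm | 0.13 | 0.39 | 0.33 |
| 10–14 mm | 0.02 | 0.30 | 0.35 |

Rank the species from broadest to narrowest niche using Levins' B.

Σp_richᵢ² = 0.02² + 0.02² + 0.71² + 0.10² + 0.13² + 0.02² = 0.0004 + 0.0004 + 0.5041 + 0.0100 + 0.0169 + 0.0004 = 0.5322
B_rich = 1 / 0.5322 = 1.8790
Σp_cineᵢ² = 0.02² + 0.02² + 0.25² + 0.02² + 0.39² + 0.30² = 0.0004 + 0.0004 + 0.0625 + 0.0004 + 0.1521 + 0.0900 = 0.3058
B_cine = 1 / 0.3058 = 3.2701
Σp_glutᵢ² = 0.08² + 0.02² + 0.03² + 0.19² + 0.33² + 0.35² = 0.0064 + 0.0004 + 0.0009 + 0.0361 + 0.1089 + 0.1225 = 0.2752
B_glut = 1 / 0.2752 = 3.6337
Ranking by B (broadest → narrowest): Plethodon glutinosus (3.63) > Plethodon cinereus (3.27) > Plethodon richmondi (1.88)

Plethodon glutinosus > Plethodon cinereus > Plethodon richmondi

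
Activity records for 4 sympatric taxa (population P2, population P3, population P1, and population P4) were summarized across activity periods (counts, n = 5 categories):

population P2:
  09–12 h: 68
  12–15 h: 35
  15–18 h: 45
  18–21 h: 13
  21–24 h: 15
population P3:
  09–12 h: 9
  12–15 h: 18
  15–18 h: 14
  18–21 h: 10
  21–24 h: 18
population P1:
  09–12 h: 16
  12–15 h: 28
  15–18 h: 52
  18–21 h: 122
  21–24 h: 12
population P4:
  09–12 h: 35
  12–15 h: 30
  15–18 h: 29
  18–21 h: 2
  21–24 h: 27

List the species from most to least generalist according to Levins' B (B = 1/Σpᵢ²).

Proportions for population P2 (n=176): 68/176=0.3864, 35/176=0.1989, 45/176=0.2557, 13/176=0.0739, 15/176=0.0852
Proportions for population P3 (n=69): 9/69=0.1304, 18/69=0.2609, 14/69=0.2029, 10/69=0.1449, 18/69=0.2609
Proportions for population P1 (n=230): 16/230=0.0696, 28/230=0.1217, 52/230=0.2261, 122/230=0.5304, 12/230=0.0522
Proportions for population P4 (n=123): 35/123=0.2846, 30/123=0.2439, 29/123=0.2358, 2/123=0.0163, 27/123=0.2195
Σp_P2ᵢ² = 0.3864² + 0.1989² + 0.2557² + 0.0739² + 0.0852² = 0.149305 + 0.039561 + 0.065382 + 0.005461 + 0.007259 = 0.266968
B_P2 = 1 / 0.266968 = 3.7458
Σp_P3ᵢ² = 0.1304² + 0.2609² + 0.2029² + 0.1449² + 0.2609² = 0.017004 + 0.068069 + 0.041168 + 0.020996 + 0.068069 = 0.215306
B_P3 = 1 / 0.215306 = 4.6446
Σp_P1ᵢ² = 0.0696² + 0.1217² + 0.2261² + 0.5304² + 0.0522² = 0.004844 + 0.014811 + 0.051121 + 0.281324 + 0.002725 = 0.354825
B_P1 = 1 / 0.354825 = 2.8183
Σp_P4ᵢ² = 0.2846² + 0.2439² + 0.2358² + 0.0163² + 0.2195² = 0.080997 + 0.059487 + 0.055602 + 0.000266 + 0.048180 = 0.244532
B_P4 = 1 / 0.244532 = 4.0894
Ranking by B (broadest → narrowest): population P3 (4.64) > population P4 (4.09) > population P2 (3.75) > population P1 (2.82)

population P3 > population P4 > population P2 > population P1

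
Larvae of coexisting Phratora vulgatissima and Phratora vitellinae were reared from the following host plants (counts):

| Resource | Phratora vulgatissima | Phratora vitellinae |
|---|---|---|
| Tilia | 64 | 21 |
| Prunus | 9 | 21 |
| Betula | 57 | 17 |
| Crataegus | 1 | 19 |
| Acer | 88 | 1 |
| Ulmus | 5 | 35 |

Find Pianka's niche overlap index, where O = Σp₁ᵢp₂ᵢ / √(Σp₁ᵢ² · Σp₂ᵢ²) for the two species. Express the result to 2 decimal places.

0.43

Proportions for Phratora vulgatissima (n=224): 64/224=0.2857, 9/224=0.0402, 57/224=0.2545, 1/224=0.0045, 88/224=0.3929, 5/224=0.0223
Proportions for Phratora vitellinae (n=114): 21/114=0.1842, 21/114=0.1842, 17/114=0.1491, 19/114=0.1667, 1/114=0.0088, 35/114=0.3070
Σ p₁ᵢp₂ᵢ = 0.052626 + 0.007405 + 0.037946 + 0.000750 + 0.003458 + 0.006846 = 0.109031
Σp_1ᵢ² = 0.2857² + 0.0402² + 0.2545² + 0.0045² + 0.3929² + 0.0223² = 0.081624 + 0.001616 + 0.064770 + 0.000020 + 0.154370 + 0.000497 = 0.302897
Σp_2ᵢ² = 0.1842² + 0.1842² + 0.1491² + 0.1667² + 0.0088² + 0.3070² = 0.033930 + 0.033930 + 0.022231 + 0.027789 + 0.000077 + 0.094249 = 0.212206
O = 0.109031 / √(0.302897 × 0.212206) = 0.109031 / 0.2535282 = 0.4301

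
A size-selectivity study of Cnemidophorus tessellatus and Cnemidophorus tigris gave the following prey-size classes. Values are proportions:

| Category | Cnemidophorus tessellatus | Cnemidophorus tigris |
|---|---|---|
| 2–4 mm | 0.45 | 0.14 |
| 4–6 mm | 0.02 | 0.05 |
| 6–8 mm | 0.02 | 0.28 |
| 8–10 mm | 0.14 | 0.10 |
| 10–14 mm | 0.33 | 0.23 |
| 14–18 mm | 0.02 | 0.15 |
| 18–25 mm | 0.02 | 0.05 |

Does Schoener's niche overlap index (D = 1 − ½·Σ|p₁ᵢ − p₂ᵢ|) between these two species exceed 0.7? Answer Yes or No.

Σ|p₁ᵢ − p₂ᵢ| = 0.31 + 0.03 + 0.26 + 0.04 + 0.10 + 0.13 + 0.03 = 0.90
D = 1 − ½ × 0.90 = 1 − 0.450 = 0.5500
D = 0.5500 < 0.7 → No.

No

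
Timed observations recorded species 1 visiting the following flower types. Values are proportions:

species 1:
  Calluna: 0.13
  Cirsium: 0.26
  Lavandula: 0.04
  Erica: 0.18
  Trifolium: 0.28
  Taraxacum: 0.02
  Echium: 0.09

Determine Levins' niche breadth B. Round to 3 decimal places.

Σpᵢ² = 0.13² + 0.26² + 0.04² + 0.18² + 0.28² + 0.02² + 0.09² = 0.0169 + 0.0676 + 0.0016 + 0.0324 + 0.0784 + 0.0004 + 0.0081 = 0.2054
B = 1 / 0.2054 = 4.86855

4.869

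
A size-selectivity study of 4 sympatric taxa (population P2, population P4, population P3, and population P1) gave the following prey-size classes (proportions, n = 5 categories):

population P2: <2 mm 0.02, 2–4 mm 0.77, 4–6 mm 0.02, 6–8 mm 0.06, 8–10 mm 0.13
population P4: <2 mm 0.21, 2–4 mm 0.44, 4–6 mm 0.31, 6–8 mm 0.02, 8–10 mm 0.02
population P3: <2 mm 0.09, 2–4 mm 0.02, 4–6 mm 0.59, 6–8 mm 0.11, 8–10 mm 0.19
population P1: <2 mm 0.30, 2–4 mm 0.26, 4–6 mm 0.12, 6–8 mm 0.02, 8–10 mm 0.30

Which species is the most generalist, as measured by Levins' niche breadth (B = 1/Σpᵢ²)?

population P1

Σp_P2ᵢ² = 0.02² + 0.77² + 0.02² + 0.06² + 0.13² = 0.0004 + 0.5929 + 0.0004 + 0.0036 + 0.0169 = 0.6142
B_P2 = 1 / 0.6142 = 1.6281
Σp_P4ᵢ² = 0.21² + 0.44² + 0.31² + 0.02² + 0.02² = 0.0441 + 0.1936 + 0.0961 + 0.0004 + 0.0004 = 0.3346
B_P4 = 1 / 0.3346 = 2.9886
Σp_P3ᵢ² = 0.09² + 0.02² + 0.59² + 0.11² + 0.19² = 0.0081 + 0.0004 + 0.3481 + 0.0121 + 0.0361 = 0.4048
B_P3 = 1 / 0.4048 = 2.4704
Σp_P1ᵢ² = 0.30² + 0.26² + 0.12² + 0.02² + 0.30² = 0.0900 + 0.0676 + 0.0144 + 0.0004 + 0.0900 = 0.2624
B_P1 = 1 / 0.2624 = 3.8110
Highest B → broadest niche (most generalist): population P1 (B = 3.81).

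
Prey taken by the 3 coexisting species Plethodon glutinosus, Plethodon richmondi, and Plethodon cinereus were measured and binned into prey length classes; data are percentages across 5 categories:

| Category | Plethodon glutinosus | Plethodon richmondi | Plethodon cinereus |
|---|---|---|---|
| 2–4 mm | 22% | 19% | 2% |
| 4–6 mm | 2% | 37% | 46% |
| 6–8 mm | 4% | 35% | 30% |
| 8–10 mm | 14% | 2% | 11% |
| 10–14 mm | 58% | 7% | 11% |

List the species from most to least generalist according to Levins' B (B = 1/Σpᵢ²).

Convert percentages to proportions (divide by 100).
Σp_glutᵢ² = 0.22² + 0.02² + 0.04² + 0.14² + 0.58² = 0.0484 + 0.0004 + 0.0016 + 0.0196 + 0.3364 = 0.4064
B_glut = 1 / 0.4064 = 2.4606
Σp_richᵢ² = 0.19² + 0.37² + 0.35² + 0.02² + 0.07² = 0.0361 + 0.1369 + 0.1225 + 0.0004 + 0.0049 = 0.3008
B_rich = 1 / 0.3008 = 3.3245
Σp_cineᵢ² = 0.02² + 0.46² + 0.30² + 0.11² + 0.11² = 0.0004 + 0.2116 + 0.0900 + 0.0121 + 0.0121 = 0.3262
B_cine = 1 / 0.3262 = 3.0656
Ranking by B (broadest → narrowest): Plethodon richmondi (3.32) > Plethodon cinereus (3.07) > Plethodon glutinosus (2.46)

Plethodon richmondi > Plethodon cinereus > Plethodon glutinosus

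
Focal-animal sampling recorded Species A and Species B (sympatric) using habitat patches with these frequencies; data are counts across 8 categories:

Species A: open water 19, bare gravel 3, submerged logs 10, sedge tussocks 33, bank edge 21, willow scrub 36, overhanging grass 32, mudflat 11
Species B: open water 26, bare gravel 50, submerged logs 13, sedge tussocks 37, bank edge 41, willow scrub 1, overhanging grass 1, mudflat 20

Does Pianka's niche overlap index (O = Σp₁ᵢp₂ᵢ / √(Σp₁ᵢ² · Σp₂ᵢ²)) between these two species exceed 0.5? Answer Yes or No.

Proportions for Species A (n=165): 19/165=0.1152, 3/165=0.0182, 10/165=0.0606, 33/165=0.2000, 21/165=0.1273, 36/165=0.2182, 32/165=0.1939, 11/165=0.0667
Proportions for Species B (n=189): 26/189=0.1376, 50/189=0.2646, 13/189=0.0688, 37/189=0.1958, 41/189=0.2169, 1/189=0.0053, 1/189=0.0053, 20/189=0.1058
Σ p₁ᵢp₂ᵢ = 0.015852 + 0.004816 + 0.004169 + 0.039160 + 0.027611 + 0.001156 + 0.001028 + 0.007057 = 0.100849
Σp_1ᵢ² = 0.1152² + 0.0182² + 0.0606² + 0.2000² + 0.1273² + 0.2182² + 0.1939² + 0.0667² = 0.013271 + 0.000331 + 0.003672 + 0.040000 + 0.016205 + 0.047611 + 0.037597 + 0.004449 = 0.163136
Σp_2ᵢ² = 0.1376² + 0.2646² + 0.0688² + 0.1958² + 0.2169² + 0.0053² + 0.0053² + 0.1058² = 0.018934 + 0.070013 + 0.004733 + 0.038338 + 0.047046 + 0.000028 + 0.000028 + 0.011194 = 0.190314
O = 0.100849 / √(0.163136 × 0.190314) = 0.100849 / 0.1762018 = 0.5723
O = 0.5723 > 0.5 → Yes.

Yes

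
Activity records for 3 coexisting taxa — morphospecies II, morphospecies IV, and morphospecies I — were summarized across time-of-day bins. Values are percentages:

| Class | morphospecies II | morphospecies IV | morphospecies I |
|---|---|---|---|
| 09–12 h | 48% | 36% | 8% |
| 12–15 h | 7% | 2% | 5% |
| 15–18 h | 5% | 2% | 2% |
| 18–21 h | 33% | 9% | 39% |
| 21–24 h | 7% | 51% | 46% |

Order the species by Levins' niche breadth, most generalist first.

Convert percentages to proportions (divide by 100).
Σp_IIᵢ² = 0.48² + 0.07² + 0.05² + 0.33² + 0.07² = 0.2304 + 0.0049 + 0.0025 + 0.1089 + 0.0049 = 0.3516
B_II = 1 / 0.3516 = 2.8441
Σp_IVᵢ² = 0.36² + 0.02² + 0.02² + 0.09² + 0.51² = 0.1296 + 0.0004 + 0.0004 + 0.0081 + 0.2601 = 0.3986
B_IV = 1 / 0.3986 = 2.5088
Σp_Iᵢ² = 0.08² + 0.05² + 0.02² + 0.39² + 0.46² = 0.0064 + 0.0025 + 0.0004 + 0.1521 + 0.2116 = 0.3730
B_I = 1 / 0.3730 = 2.6810
Ranking by B (broadest → narrowest): morphospecies II (2.84) > morphospecies I (2.68) > morphospecies IV (2.51)

morphospecies II > morphospecies I > morphospecies IV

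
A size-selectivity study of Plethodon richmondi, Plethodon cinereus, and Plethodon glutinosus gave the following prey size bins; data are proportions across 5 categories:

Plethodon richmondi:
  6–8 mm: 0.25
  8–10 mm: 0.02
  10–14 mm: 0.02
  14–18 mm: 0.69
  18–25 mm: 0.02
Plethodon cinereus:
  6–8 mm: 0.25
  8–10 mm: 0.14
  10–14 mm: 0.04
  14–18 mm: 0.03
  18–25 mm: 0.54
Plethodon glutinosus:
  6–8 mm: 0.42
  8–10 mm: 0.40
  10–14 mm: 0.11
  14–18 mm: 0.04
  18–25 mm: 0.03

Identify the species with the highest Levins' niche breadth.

Plethodon glutinosus

Σp_richᵢ² = 0.25² + 0.02² + 0.02² + 0.69² + 0.02² = 0.0625 + 0.0004 + 0.0004 + 0.4761 + 0.0004 = 0.5398
B_rich = 1 / 0.5398 = 1.8525
Σp_cineᵢ² = 0.25² + 0.14² + 0.04² + 0.03² + 0.54² = 0.0625 + 0.0196 + 0.0016 + 0.0009 + 0.2916 = 0.3762
B_cine = 1 / 0.3762 = 2.6582
Σp_glutᵢ² = 0.42² + 0.40² + 0.11² + 0.04² + 0.03² = 0.1764 + 0.1600 + 0.0121 + 0.0016 + 0.0009 = 0.3510
B_glut = 1 / 0.3510 = 2.8490
Highest B → broadest niche (most generalist): Plethodon glutinosus (B = 2.85).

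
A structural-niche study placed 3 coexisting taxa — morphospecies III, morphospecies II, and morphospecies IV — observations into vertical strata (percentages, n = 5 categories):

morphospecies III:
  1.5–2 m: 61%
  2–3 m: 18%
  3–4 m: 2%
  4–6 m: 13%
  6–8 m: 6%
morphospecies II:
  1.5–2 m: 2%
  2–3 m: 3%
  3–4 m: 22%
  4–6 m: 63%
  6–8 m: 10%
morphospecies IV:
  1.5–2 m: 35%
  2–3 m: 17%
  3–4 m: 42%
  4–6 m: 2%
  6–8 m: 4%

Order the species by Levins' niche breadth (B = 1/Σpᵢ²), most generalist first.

morphospecies IV > morphospecies III > morphospecies II

Convert percentages to proportions (divide by 100).
Σp_IIIᵢ² = 0.61² + 0.18² + 0.02² + 0.13² + 0.06² = 0.3721 + 0.0324 + 0.0004 + 0.0169 + 0.0036 = 0.4254
B_III = 1 / 0.4254 = 2.3507
Σp_IIᵢ² = 0.02² + 0.03² + 0.22² + 0.63² + 0.10² = 0.0004 + 0.0009 + 0.0484 + 0.3969 + 0.0100 = 0.4566
B_II = 1 / 0.4566 = 2.1901
Σp_IVᵢ² = 0.35² + 0.17² + 0.42² + 0.02² + 0.04² = 0.1225 + 0.0289 + 0.1764 + 0.0004 + 0.0016 = 0.3298
B_IV = 1 / 0.3298 = 3.0321
Ranking by B (broadest → narrowest): morphospecies IV (3.03) > morphospecies III (2.35) > morphospecies II (2.19)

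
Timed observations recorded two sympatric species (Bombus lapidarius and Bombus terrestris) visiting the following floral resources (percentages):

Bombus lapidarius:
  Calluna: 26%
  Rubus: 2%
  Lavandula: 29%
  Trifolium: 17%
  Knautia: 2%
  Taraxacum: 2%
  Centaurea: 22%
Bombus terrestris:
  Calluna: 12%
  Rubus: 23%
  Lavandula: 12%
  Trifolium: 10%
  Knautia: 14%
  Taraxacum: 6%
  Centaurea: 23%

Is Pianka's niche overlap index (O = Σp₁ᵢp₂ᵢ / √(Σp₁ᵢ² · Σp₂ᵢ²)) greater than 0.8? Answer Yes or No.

Convert percentages to proportions (divide by 100).
Σ p₁ᵢp₂ᵢ = 0.0312 + 0.0046 + 0.0348 + 0.0170 + 0.0028 + 0.0012 + 0.0506 = 0.1422
Σp_1ᵢ² = 0.26² + 0.02² + 0.29² + 0.17² + 0.02² + 0.02² + 0.22² = 0.0676 + 0.0004 + 0.0841 + 0.0289 + 0.0004 + 0.0004 + 0.0484 = 0.2302
Σp_2ᵢ² = 0.12² + 0.23² + 0.12² + 0.10² + 0.14² + 0.06² + 0.23² = 0.0144 + 0.0529 + 0.0144 + 0.0100 + 0.0196 + 0.0036 + 0.0529 = 0.1678
O = 0.1422 / √(0.2302 × 0.1678) = 0.1422 / 0.19654 = 0.7235
O = 0.7235 < 0.8 → No.

No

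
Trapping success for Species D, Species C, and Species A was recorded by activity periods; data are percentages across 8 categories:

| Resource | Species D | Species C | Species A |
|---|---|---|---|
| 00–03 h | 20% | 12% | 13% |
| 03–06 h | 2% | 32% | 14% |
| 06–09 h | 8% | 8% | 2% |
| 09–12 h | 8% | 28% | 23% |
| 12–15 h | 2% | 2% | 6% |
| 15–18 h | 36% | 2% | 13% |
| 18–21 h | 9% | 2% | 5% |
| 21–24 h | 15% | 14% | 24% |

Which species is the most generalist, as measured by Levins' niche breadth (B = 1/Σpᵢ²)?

Species A

Convert percentages to proportions (divide by 100).
Σp_Dᵢ² = 0.20² + 0.02² + 0.08² + 0.08² + 0.02² + 0.36² + 0.09² + 0.15² = 0.0400 + 0.0004 + 0.0064 + 0.0064 + 0.0004 + 0.1296 + 0.0081 + 0.0225 = 0.2138
B_D = 1 / 0.2138 = 4.6773
Σp_Cᵢ² = 0.12² + 0.32² + 0.08² + 0.28² + 0.02² + 0.02² + 0.02² + 0.14² = 0.0144 + 0.1024 + 0.0064 + 0.0784 + 0.0004 + 0.0004 + 0.0004 + 0.0196 = 0.2224
B_C = 1 / 0.2224 = 4.4964
Σp_Aᵢ² = 0.13² + 0.14² + 0.02² + 0.23² + 0.06² + 0.13² + 0.05² + 0.24² = 0.0169 + 0.0196 + 0.0004 + 0.0529 + 0.0036 + 0.0169 + 0.0025 + 0.0576 = 0.1704
B_A = 1 / 0.1704 = 5.8685
Highest B → broadest niche (most generalist): Species A (B = 5.87).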